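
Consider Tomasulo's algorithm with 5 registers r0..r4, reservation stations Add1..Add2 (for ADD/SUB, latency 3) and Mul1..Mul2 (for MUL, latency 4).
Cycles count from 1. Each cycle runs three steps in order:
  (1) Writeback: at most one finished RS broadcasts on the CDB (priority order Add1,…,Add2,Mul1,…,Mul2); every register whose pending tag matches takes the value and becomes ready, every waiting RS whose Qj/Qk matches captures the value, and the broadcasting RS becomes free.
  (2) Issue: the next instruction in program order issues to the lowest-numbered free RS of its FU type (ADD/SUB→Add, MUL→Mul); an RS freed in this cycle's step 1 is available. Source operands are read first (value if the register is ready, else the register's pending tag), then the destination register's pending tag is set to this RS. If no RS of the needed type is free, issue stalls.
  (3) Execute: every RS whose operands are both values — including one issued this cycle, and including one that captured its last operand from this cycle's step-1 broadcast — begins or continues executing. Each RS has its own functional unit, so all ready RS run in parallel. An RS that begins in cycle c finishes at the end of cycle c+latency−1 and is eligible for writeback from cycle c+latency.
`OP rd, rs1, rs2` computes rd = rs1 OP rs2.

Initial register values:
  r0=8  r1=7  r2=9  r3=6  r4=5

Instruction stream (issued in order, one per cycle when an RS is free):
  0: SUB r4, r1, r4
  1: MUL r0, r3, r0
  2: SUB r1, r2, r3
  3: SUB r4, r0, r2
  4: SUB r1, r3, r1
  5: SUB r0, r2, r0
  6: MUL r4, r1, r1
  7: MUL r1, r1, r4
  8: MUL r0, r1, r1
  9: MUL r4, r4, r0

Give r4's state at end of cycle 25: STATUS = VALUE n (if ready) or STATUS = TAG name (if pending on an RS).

c1: issue SUB r4<-Add1 | r0:8,r1:7,r2:9,r3:6,r4:Add1
c2: issue MUL r0<-Mul1 | r0:Mul1,r1:7,r2:9,r3:6,r4:Add1
c3: issue SUB r1<-Add2 | r0:Mul1,r1:Add2,r2:9,r3:6,r4:Add1
c4: CDB Add1=2; issue SUB r4<-Add1 | r0:Mul1,r1:Add2,r2:9,r3:6,r4:Add1
c5: stall | r0:Mul1,r1:Add2,r2:9,r3:6,r4:Add1
c6: CDB Add2=3; issue SUB r1<-Add2 | r0:Mul1,r1:Add2,r2:9,r3:6,r4:Add1
c7: CDB Mul1=48; stall | r0:48,r1:Add2,r2:9,r3:6,r4:Add1
c8: stall | r0:48,r1:Add2,r2:9,r3:6,r4:Add1
c9: CDB Add2=3; issue SUB r0<-Add2 | r0:Add2,r1:3,r2:9,r3:6,r4:Add1
c10: CDB Add1=39; issue MUL r4<-Mul1 | r0:Add2,r1:3,r2:9,r3:6,r4:Mul1
c11: issue MUL r1<-Mul2 | r0:Add2,r1:Mul2,r2:9,r3:6,r4:Mul1
c12: CDB Add2=-39; stall | r0:-39,r1:Mul2,r2:9,r3:6,r4:Mul1
c13: stall | r0:-39,r1:Mul2,r2:9,r3:6,r4:Mul1
c14: CDB Mul1=9; issue MUL r0<-Mul1 | r0:Mul1,r1:Mul2,r2:9,r3:6,r4:9
c15: stall | r0:Mul1,r1:Mul2,r2:9,r3:6,r4:9
c16: stall | r0:Mul1,r1:Mul2,r2:9,r3:6,r4:9
c17: stall | r0:Mul1,r1:Mul2,r2:9,r3:6,r4:9
c18: CDB Mul2=27; issue MUL r4<-Mul2 | r0:Mul1,r1:27,r2:9,r3:6,r4:Mul2
c19: - | r0:Mul1,r1:27,r2:9,r3:6,r4:Mul2
c20: - | r0:Mul1,r1:27,r2:9,r3:6,r4:Mul2
c21: - | r0:Mul1,r1:27,r2:9,r3:6,r4:Mul2
c22: CDB Mul1=729 | r0:729,r1:27,r2:9,r3:6,r4:Mul2
c23: - | r0:729,r1:27,r2:9,r3:6,r4:Mul2
c24: - | r0:729,r1:27,r2:9,r3:6,r4:Mul2
c25: - | r0:729,r1:27,r2:9,r3:6,r4:Mul2

STATUS = TAG Mul2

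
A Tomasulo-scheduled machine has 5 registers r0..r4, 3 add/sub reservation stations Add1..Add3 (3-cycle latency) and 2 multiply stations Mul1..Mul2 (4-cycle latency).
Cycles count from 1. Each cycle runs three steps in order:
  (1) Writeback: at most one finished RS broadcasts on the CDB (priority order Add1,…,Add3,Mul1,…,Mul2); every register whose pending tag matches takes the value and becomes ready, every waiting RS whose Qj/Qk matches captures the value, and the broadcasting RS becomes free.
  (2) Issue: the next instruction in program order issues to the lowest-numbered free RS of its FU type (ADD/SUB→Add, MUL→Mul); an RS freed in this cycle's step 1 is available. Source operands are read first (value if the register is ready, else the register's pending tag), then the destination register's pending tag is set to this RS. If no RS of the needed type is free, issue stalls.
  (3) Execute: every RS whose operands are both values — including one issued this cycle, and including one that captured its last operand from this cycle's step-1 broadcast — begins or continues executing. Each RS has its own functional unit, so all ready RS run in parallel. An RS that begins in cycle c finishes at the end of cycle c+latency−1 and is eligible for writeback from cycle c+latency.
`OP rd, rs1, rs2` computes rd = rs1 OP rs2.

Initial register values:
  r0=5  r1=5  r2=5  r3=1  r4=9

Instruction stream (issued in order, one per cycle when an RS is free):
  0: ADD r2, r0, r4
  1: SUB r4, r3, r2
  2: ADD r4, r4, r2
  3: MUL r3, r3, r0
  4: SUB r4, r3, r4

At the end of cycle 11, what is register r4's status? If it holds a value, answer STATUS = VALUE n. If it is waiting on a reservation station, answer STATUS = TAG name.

cycle 1: issue ADD r2<-Add1 // r0:5,r1:5,r2:Add1,r3:1,r4:9
cycle 2: issue SUB r4<-Add2 // r0:5,r1:5,r2:Add1,r3:1,r4:Add2
cycle 3: issue ADD r4<-Add3 // r0:5,r1:5,r2:Add1,r3:1,r4:Add3
cycle 4: CDB Add1=14; issue MUL r3<-Mul1 // r0:5,r1:5,r2:14,r3:Mul1,r4:Add3
cycle 5: issue SUB r4<-Add1 // r0:5,r1:5,r2:14,r3:Mul1,r4:Add1
cycle 6: - // r0:5,r1:5,r2:14,r3:Mul1,r4:Add1
cycle 7: CDB Add2=-13 // r0:5,r1:5,r2:14,r3:Mul1,r4:Add1
cycle 8: CDB Mul1=5 // r0:5,r1:5,r2:14,r3:5,r4:Add1
cycle 9: - // r0:5,r1:5,r2:14,r3:5,r4:Add1
cycle 10: CDB Add3=1 // r0:5,r1:5,r2:14,r3:5,r4:Add1
cycle 11: - // r0:5,r1:5,r2:14,r3:5,r4:Add1

STATUS = TAG Add1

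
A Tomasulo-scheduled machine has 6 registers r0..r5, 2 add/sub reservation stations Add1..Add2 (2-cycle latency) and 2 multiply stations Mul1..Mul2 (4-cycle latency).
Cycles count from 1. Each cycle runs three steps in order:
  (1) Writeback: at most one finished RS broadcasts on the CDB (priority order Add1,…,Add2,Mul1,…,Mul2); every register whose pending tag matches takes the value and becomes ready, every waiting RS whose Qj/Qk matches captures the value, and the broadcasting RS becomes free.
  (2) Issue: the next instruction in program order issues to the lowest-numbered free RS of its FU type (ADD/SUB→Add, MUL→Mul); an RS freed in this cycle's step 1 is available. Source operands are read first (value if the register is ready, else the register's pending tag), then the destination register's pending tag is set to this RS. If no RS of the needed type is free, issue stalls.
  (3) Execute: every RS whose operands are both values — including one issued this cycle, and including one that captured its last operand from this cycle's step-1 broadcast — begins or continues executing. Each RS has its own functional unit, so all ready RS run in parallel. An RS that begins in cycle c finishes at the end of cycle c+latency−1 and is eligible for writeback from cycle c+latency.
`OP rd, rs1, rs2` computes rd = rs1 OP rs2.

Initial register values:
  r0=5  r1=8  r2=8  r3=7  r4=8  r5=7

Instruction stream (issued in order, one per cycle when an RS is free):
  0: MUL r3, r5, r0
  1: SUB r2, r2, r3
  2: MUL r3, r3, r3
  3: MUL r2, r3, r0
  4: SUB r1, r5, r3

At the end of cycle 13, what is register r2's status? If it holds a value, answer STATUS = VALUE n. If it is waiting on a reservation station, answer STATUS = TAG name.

STATUS = VALUE 6125

  c1: issue MUL r3<-Mul1  regs: r0:5,r1:8,r2:8,r3:Mul1,r4:8,r5:7
  c2: issue SUB r2<-Add1  regs: r0:5,r1:8,r2:Add1,r3:Mul1,r4:8,r5:7
  c3: issue MUL r3<-Mul2  regs: r0:5,r1:8,r2:Add1,r3:Mul2,r4:8,r5:7
  c4: stall  regs: r0:5,r1:8,r2:Add1,r3:Mul2,r4:8,r5:7
  c5: CDB Mul1=35; issue MUL r2<-Mul1  regs: r0:5,r1:8,r2:Mul1,r3:Mul2,r4:8,r5:7
  c6: issue SUB r1<-Add2  regs: r0:5,r1:Add2,r2:Mul1,r3:Mul2,r4:8,r5:7
  c7: CDB Add1=-27  regs: r0:5,r1:Add2,r2:Mul1,r3:Mul2,r4:8,r5:7
  c8: -  regs: r0:5,r1:Add2,r2:Mul1,r3:Mul2,r4:8,r5:7
  c9: CDB Mul2=1225  regs: r0:5,r1:Add2,r2:Mul1,r3:1225,r4:8,r5:7
  c10: -  regs: r0:5,r1:Add2,r2:Mul1,r3:1225,r4:8,r5:7
  c11: CDB Add2=-1218  regs: r0:5,r1:-1218,r2:Mul1,r3:1225,r4:8,r5:7
  c12: -  regs: r0:5,r1:-1218,r2:Mul1,r3:1225,r4:8,r5:7
  c13: CDB Mul1=6125  regs: r0:5,r1:-1218,r2:6125,r3:1225,r4:8,r5:7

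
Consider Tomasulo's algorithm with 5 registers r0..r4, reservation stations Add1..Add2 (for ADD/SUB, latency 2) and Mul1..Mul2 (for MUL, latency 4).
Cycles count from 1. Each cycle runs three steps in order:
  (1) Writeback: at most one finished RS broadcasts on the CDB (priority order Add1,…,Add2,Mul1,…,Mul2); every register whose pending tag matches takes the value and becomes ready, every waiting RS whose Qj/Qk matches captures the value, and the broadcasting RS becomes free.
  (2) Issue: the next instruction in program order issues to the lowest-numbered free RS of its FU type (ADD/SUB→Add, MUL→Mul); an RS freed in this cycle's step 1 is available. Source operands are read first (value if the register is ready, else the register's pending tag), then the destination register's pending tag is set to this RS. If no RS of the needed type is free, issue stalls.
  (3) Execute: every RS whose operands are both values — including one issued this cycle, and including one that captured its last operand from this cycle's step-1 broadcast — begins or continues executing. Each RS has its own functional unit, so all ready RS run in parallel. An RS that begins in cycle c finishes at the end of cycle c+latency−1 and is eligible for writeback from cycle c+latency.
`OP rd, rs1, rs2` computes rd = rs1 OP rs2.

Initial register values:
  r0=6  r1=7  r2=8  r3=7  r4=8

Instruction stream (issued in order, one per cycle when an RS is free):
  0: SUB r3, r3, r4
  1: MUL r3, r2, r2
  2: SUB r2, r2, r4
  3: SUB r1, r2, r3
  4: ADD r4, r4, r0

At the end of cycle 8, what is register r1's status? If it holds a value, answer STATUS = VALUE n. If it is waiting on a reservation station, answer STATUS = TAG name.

  c1: issue SUB r3<-Add1  regs: r0:6,r1:7,r2:8,r3:Add1,r4:8
  c2: issue MUL r3<-Mul1  regs: r0:6,r1:7,r2:8,r3:Mul1,r4:8
  c3: CDB Add1=-1; issue SUB r2<-Add1  regs: r0:6,r1:7,r2:Add1,r3:Mul1,r4:8
  c4: issue SUB r1<-Add2  regs: r0:6,r1:Add2,r2:Add1,r3:Mul1,r4:8
  c5: CDB Add1=0; issue ADD r4<-Add1  regs: r0:6,r1:Add2,r2:0,r3:Mul1,r4:Add1
  c6: CDB Mul1=64  regs: r0:6,r1:Add2,r2:0,r3:64,r4:Add1
  c7: CDB Add1=14  regs: r0:6,r1:Add2,r2:0,r3:64,r4:14
  c8: CDB Add2=-64  regs: r0:6,r1:-64,r2:0,r3:64,r4:14

STATUS = VALUE -64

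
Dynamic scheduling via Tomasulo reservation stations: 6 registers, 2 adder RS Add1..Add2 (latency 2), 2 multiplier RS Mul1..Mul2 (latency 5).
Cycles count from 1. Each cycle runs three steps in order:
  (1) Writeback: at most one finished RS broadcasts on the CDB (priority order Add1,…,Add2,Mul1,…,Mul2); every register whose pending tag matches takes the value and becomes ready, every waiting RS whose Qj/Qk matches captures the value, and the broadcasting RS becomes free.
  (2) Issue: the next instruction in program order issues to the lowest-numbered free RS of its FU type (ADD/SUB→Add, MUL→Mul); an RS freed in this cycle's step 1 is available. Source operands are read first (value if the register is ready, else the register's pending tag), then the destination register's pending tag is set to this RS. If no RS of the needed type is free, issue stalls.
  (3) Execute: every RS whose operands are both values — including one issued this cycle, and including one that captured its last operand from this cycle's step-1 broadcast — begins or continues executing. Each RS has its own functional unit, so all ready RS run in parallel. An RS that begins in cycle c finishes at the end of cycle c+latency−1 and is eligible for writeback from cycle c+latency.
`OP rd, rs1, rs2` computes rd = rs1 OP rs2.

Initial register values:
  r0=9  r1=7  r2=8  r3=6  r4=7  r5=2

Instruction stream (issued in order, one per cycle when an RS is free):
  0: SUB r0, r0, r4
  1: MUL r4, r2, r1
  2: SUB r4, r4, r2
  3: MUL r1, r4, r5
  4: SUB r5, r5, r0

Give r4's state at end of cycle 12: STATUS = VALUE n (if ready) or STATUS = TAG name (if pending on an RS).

  c1: issue SUB r0<-Add1  regs: r0:Add1,r1:7,r2:8,r3:6,r4:7,r5:2
  c2: issue MUL r4<-Mul1  regs: r0:Add1,r1:7,r2:8,r3:6,r4:Mul1,r5:2
  c3: CDB Add1=2; issue SUB r4<-Add1  regs: r0:2,r1:7,r2:8,r3:6,r4:Add1,r5:2
  c4: issue MUL r1<-Mul2  regs: r0:2,r1:Mul2,r2:8,r3:6,r4:Add1,r5:2
  c5: issue SUB r5<-Add2  regs: r0:2,r1:Mul2,r2:8,r3:6,r4:Add1,r5:Add2
  c6: -  regs: r0:2,r1:Mul2,r2:8,r3:6,r4:Add1,r5:Add2
  c7: CDB Add2=0  regs: r0:2,r1:Mul2,r2:8,r3:6,r4:Add1,r5:0
  c8: CDB Mul1=56  regs: r0:2,r1:Mul2,r2:8,r3:6,r4:Add1,r5:0
  c9: -  regs: r0:2,r1:Mul2,r2:8,r3:6,r4:Add1,r5:0
  c10: CDB Add1=48  regs: r0:2,r1:Mul2,r2:8,r3:6,r4:48,r5:0
  c11: -  regs: r0:2,r1:Mul2,r2:8,r3:6,r4:48,r5:0
  c12: -  regs: r0:2,r1:Mul2,r2:8,r3:6,r4:48,r5:0

STATUS = VALUE 48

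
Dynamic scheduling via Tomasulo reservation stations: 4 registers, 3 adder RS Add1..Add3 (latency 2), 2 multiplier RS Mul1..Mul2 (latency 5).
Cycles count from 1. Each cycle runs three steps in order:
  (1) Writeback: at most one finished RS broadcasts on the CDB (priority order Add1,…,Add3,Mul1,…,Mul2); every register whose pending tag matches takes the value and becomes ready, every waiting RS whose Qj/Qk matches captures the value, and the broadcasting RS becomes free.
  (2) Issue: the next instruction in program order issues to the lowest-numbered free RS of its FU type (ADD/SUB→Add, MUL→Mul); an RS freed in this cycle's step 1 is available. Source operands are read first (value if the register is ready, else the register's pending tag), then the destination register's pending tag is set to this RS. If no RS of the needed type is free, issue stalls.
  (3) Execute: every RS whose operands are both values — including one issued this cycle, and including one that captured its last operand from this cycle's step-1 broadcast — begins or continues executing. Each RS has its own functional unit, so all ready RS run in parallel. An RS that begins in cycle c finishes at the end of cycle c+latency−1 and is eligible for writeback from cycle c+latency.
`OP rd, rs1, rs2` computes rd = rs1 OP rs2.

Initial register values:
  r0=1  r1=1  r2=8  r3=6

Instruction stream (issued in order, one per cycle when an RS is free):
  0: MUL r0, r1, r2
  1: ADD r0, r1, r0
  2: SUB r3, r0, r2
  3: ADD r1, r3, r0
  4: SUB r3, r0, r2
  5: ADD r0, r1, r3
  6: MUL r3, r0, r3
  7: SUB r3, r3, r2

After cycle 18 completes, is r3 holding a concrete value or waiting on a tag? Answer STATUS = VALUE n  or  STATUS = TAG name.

cycle 1: issue MUL r0<-Mul1 // r0:Mul1,r1:1,r2:8,r3:6
cycle 2: issue ADD r0<-Add1 // r0:Add1,r1:1,r2:8,r3:6
cycle 3: issue SUB r3<-Add2 // r0:Add1,r1:1,r2:8,r3:Add2
cycle 4: issue ADD r1<-Add3 // r0:Add1,r1:Add3,r2:8,r3:Add2
cycle 5: stall // r0:Add1,r1:Add3,r2:8,r3:Add2
cycle 6: CDB Mul1=8; stall // r0:Add1,r1:Add3,r2:8,r3:Add2
cycle 7: stall // r0:Add1,r1:Add3,r2:8,r3:Add2
cycle 8: CDB Add1=9; issue SUB r3<-Add1 // r0:9,r1:Add3,r2:8,r3:Add1
cycle 9: stall // r0:9,r1:Add3,r2:8,r3:Add1
cycle 10: CDB Add1=1; issue ADD r0<-Add1 // r0:Add1,r1:Add3,r2:8,r3:1
cycle 11: CDB Add2=1; issue MUL r3<-Mul1 // r0:Add1,r1:Add3,r2:8,r3:Mul1
cycle 12: issue SUB r3<-Add2 // r0:Add1,r1:Add3,r2:8,r3:Add2
cycle 13: CDB Add3=10 // r0:Add1,r1:10,r2:8,r3:Add2
cycle 14: - // r0:Add1,r1:10,r2:8,r3:Add2
cycle 15: CDB Add1=11 // r0:11,r1:10,r2:8,r3:Add2
cycle 16: - // r0:11,r1:10,r2:8,r3:Add2
cycle 17: - // r0:11,r1:10,r2:8,r3:Add2
cycle 18: - // r0:11,r1:10,r2:8,r3:Add2

STATUS = TAG Add2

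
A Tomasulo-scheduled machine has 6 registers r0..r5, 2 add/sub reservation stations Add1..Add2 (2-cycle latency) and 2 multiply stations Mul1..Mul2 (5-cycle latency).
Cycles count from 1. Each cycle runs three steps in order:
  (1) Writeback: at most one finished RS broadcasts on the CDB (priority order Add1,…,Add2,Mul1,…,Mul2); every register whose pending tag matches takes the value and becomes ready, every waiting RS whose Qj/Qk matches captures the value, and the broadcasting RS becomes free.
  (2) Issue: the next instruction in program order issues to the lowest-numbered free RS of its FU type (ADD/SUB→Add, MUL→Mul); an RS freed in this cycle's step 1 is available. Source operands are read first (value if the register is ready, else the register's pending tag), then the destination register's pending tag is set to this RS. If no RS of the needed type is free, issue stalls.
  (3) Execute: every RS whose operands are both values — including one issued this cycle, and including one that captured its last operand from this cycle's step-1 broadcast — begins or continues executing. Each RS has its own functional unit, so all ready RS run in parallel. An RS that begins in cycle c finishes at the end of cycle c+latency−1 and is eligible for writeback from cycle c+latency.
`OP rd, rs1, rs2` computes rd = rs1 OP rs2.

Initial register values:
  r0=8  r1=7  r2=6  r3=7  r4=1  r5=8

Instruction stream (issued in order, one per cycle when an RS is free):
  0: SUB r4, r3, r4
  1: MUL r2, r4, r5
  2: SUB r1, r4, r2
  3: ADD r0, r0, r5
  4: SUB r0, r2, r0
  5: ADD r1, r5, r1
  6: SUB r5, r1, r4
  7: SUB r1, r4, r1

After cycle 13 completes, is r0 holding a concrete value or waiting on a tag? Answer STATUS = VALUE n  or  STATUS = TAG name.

STATUS = VALUE 32

c1: issue SUB r4<-Add1 | r0:8,r1:7,r2:6,r3:7,r4:Add1,r5:8
c2: issue MUL r2<-Mul1 | r0:8,r1:7,r2:Mul1,r3:7,r4:Add1,r5:8
c3: CDB Add1=6; issue SUB r1<-Add1 | r0:8,r1:Add1,r2:Mul1,r3:7,r4:6,r5:8
c4: issue ADD r0<-Add2 | r0:Add2,r1:Add1,r2:Mul1,r3:7,r4:6,r5:8
c5: stall | r0:Add2,r1:Add1,r2:Mul1,r3:7,r4:6,r5:8
c6: CDB Add2=16; issue SUB r0<-Add2 | r0:Add2,r1:Add1,r2:Mul1,r3:7,r4:6,r5:8
c7: stall | r0:Add2,r1:Add1,r2:Mul1,r3:7,r4:6,r5:8
c8: CDB Mul1=48; stall | r0:Add2,r1:Add1,r2:48,r3:7,r4:6,r5:8
c9: stall | r0:Add2,r1:Add1,r2:48,r3:7,r4:6,r5:8
c10: CDB Add1=-42; issue ADD r1<-Add1 | r0:Add2,r1:Add1,r2:48,r3:7,r4:6,r5:8
c11: CDB Add2=32; issue SUB r5<-Add2 | r0:32,r1:Add1,r2:48,r3:7,r4:6,r5:Add2
c12: CDB Add1=-34; issue SUB r1<-Add1 | r0:32,r1:Add1,r2:48,r3:7,r4:6,r5:Add2
c13: - | r0:32,r1:Add1,r2:48,r3:7,r4:6,r5:Add2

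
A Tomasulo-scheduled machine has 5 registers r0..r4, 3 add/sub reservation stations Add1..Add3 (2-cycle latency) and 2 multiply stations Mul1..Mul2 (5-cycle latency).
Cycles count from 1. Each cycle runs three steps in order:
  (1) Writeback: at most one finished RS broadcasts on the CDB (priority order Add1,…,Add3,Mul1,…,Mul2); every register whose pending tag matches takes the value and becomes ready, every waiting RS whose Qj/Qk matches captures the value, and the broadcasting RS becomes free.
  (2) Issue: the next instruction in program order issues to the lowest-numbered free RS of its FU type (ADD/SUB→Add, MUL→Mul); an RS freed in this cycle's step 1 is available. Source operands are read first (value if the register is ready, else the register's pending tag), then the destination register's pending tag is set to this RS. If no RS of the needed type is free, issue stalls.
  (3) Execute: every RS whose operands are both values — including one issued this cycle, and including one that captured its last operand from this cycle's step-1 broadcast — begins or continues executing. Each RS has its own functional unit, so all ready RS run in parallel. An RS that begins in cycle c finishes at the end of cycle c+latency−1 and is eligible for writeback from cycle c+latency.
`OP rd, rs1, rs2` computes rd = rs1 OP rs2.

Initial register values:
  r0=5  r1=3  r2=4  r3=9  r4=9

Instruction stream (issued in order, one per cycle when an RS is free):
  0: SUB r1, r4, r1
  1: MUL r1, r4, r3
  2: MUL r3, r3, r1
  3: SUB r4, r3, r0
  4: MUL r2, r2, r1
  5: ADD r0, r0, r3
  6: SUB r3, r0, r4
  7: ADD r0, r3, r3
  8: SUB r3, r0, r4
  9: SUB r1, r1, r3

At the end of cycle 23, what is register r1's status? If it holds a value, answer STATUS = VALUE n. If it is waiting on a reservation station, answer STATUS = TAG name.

c1: issue SUB r1<-Add1 | r0:5,r1:Add1,r2:4,r3:9,r4:9
c2: issue MUL r1<-Mul1 | r0:5,r1:Mul1,r2:4,r3:9,r4:9
c3: CDB Add1=6; issue MUL r3<-Mul2 | r0:5,r1:Mul1,r2:4,r3:Mul2,r4:9
c4: issue SUB r4<-Add1 | r0:5,r1:Mul1,r2:4,r3:Mul2,r4:Add1
c5: stall | r0:5,r1:Mul1,r2:4,r3:Mul2,r4:Add1
c6: stall | r0:5,r1:Mul1,r2:4,r3:Mul2,r4:Add1
c7: CDB Mul1=81; issue MUL r2<-Mul1 | r0:5,r1:81,r2:Mul1,r3:Mul2,r4:Add1
c8: issue ADD r0<-Add2 | r0:Add2,r1:81,r2:Mul1,r3:Mul2,r4:Add1
c9: issue SUB r3<-Add3 | r0:Add2,r1:81,r2:Mul1,r3:Add3,r4:Add1
c10: stall | r0:Add2,r1:81,r2:Mul1,r3:Add3,r4:Add1
c11: stall | r0:Add2,r1:81,r2:Mul1,r3:Add3,r4:Add1
c12: CDB Mul1=324; stall | r0:Add2,r1:81,r2:324,r3:Add3,r4:Add1
c13: CDB Mul2=729; stall | r0:Add2,r1:81,r2:324,r3:Add3,r4:Add1
c14: stall | r0:Add2,r1:81,r2:324,r3:Add3,r4:Add1
c15: CDB Add1=724; issue ADD r0<-Add1 | r0:Add1,r1:81,r2:324,r3:Add3,r4:724
c16: CDB Add2=734; issue SUB r3<-Add2 | r0:Add1,r1:81,r2:324,r3:Add2,r4:724
c17: stall | r0:Add1,r1:81,r2:324,r3:Add2,r4:724
c18: CDB Add3=10; issue SUB r1<-Add3 | r0:Add1,r1:Add3,r2:324,r3:Add2,r4:724
c19: - | r0:Add1,r1:Add3,r2:324,r3:Add2,r4:724
c20: CDB Add1=20 | r0:20,r1:Add3,r2:324,r3:Add2,r4:724
c21: - | r0:20,r1:Add3,r2:324,r3:Add2,r4:724
c22: CDB Add2=-704 | r0:20,r1:Add3,r2:324,r3:-704,r4:724
c23: - | r0:20,r1:Add3,r2:324,r3:-704,r4:724

STATUS = TAG Add3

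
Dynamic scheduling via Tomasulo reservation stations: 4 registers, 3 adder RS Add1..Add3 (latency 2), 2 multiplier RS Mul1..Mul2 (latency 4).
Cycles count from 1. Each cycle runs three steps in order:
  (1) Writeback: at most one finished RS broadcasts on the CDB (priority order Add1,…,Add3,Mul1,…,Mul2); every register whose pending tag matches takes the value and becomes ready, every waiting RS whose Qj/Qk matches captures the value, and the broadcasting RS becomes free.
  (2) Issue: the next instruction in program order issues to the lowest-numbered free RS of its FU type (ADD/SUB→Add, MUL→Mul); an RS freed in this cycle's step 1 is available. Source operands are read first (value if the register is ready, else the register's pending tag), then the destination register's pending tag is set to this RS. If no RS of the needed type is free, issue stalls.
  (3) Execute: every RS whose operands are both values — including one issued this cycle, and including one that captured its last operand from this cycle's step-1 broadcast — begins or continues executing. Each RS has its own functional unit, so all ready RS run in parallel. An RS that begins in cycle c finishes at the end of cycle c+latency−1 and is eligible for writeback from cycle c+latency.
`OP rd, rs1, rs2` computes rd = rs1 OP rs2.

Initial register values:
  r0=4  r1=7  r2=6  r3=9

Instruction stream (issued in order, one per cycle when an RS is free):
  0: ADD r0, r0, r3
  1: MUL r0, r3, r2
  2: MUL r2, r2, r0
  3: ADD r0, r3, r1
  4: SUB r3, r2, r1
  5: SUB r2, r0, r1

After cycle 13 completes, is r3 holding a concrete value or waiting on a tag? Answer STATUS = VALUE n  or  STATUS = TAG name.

STATUS = VALUE 317

c1: issue ADD r0<-Add1 | r0:Add1,r1:7,r2:6,r3:9
c2: issue MUL r0<-Mul1 | r0:Mul1,r1:7,r2:6,r3:9
c3: CDB Add1=13; issue MUL r2<-Mul2 | r0:Mul1,r1:7,r2:Mul2,r3:9
c4: issue ADD r0<-Add1 | r0:Add1,r1:7,r2:Mul2,r3:9
c5: issue SUB r3<-Add2 | r0:Add1,r1:7,r2:Mul2,r3:Add2
c6: CDB Add1=16; issue SUB r2<-Add1 | r0:16,r1:7,r2:Add1,r3:Add2
c7: CDB Mul1=54 | r0:16,r1:7,r2:Add1,r3:Add2
c8: CDB Add1=9 | r0:16,r1:7,r2:9,r3:Add2
c9: - | r0:16,r1:7,r2:9,r3:Add2
c10: - | r0:16,r1:7,r2:9,r3:Add2
c11: CDB Mul2=324 | r0:16,r1:7,r2:9,r3:Add2
c12: - | r0:16,r1:7,r2:9,r3:Add2
c13: CDB Add2=317 | r0:16,r1:7,r2:9,r3:317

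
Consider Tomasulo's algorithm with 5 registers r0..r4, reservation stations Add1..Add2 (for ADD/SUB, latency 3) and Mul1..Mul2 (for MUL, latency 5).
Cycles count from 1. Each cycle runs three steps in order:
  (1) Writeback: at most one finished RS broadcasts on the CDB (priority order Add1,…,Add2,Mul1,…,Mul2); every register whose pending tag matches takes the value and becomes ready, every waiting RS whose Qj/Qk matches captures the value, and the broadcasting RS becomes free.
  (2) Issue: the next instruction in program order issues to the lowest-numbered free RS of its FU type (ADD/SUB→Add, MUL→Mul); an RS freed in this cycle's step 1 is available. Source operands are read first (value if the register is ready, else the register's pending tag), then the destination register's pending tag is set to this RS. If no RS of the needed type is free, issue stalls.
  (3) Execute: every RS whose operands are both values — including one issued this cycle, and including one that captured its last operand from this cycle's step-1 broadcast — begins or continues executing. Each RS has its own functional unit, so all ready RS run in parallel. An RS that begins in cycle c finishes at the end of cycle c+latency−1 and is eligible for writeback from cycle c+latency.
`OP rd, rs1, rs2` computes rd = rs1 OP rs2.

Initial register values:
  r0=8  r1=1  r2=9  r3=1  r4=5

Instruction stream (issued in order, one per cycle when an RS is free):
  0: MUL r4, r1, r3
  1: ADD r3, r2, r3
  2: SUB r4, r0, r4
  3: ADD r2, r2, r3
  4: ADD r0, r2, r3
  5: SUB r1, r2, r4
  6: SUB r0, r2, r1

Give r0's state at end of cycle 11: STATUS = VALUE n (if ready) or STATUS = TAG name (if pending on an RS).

cycle 1: issue MUL r4<-Mul1 // r0:8,r1:1,r2:9,r3:1,r4:Mul1
cycle 2: issue ADD r3<-Add1 // r0:8,r1:1,r2:9,r3:Add1,r4:Mul1
cycle 3: issue SUB r4<-Add2 // r0:8,r1:1,r2:9,r3:Add1,r4:Add2
cycle 4: stall // r0:8,r1:1,r2:9,r3:Add1,r4:Add2
cycle 5: CDB Add1=10; issue ADD r2<-Add1 // r0:8,r1:1,r2:Add1,r3:10,r4:Add2
cycle 6: CDB Mul1=1; stall // r0:8,r1:1,r2:Add1,r3:10,r4:Add2
cycle 7: stall // r0:8,r1:1,r2:Add1,r3:10,r4:Add2
cycle 8: CDB Add1=19; issue ADD r0<-Add1 // r0:Add1,r1:1,r2:19,r3:10,r4:Add2
cycle 9: CDB Add2=7; issue SUB r1<-Add2 // r0:Add1,r1:Add2,r2:19,r3:10,r4:7
cycle 10: stall // r0:Add1,r1:Add2,r2:19,r3:10,r4:7
cycle 11: CDB Add1=29; issue SUB r0<-Add1 // r0:Add1,r1:Add2,r2:19,r3:10,r4:7

STATUS = TAG Add1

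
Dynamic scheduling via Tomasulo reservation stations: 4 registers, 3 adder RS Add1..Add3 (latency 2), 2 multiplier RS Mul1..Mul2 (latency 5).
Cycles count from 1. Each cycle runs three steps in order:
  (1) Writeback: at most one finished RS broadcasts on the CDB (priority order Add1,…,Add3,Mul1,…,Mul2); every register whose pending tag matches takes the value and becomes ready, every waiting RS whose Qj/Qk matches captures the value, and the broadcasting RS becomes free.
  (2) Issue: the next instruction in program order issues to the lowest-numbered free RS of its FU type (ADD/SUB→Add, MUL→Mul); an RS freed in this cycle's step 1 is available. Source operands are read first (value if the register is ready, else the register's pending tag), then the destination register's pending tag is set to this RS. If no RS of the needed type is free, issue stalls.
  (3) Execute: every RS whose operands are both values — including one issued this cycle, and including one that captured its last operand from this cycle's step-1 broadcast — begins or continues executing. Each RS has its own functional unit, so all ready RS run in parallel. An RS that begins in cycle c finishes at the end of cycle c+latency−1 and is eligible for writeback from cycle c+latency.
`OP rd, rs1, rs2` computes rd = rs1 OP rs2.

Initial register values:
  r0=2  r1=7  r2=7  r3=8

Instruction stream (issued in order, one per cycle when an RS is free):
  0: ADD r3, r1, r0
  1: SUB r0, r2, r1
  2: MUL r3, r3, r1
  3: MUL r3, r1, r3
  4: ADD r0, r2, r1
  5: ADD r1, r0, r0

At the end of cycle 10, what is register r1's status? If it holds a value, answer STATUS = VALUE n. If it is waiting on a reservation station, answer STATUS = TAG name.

STATUS = VALUE 28

cycle 1: issue ADD r3<-Add1 // r0:2,r1:7,r2:7,r3:Add1
cycle 2: issue SUB r0<-Add2 // r0:Add2,r1:7,r2:7,r3:Add1
cycle 3: CDB Add1=9; issue MUL r3<-Mul1 // r0:Add2,r1:7,r2:7,r3:Mul1
cycle 4: CDB Add2=0; issue MUL r3<-Mul2 // r0:0,r1:7,r2:7,r3:Mul2
cycle 5: issue ADD r0<-Add1 // r0:Add1,r1:7,r2:7,r3:Mul2
cycle 6: issue ADD r1<-Add2 // r0:Add1,r1:Add2,r2:7,r3:Mul2
cycle 7: CDB Add1=14 // r0:14,r1:Add2,r2:7,r3:Mul2
cycle 8: CDB Mul1=63 // r0:14,r1:Add2,r2:7,r3:Mul2
cycle 9: CDB Add2=28 // r0:14,r1:28,r2:7,r3:Mul2
cycle 10: - // r0:14,r1:28,r2:7,r3:Mul2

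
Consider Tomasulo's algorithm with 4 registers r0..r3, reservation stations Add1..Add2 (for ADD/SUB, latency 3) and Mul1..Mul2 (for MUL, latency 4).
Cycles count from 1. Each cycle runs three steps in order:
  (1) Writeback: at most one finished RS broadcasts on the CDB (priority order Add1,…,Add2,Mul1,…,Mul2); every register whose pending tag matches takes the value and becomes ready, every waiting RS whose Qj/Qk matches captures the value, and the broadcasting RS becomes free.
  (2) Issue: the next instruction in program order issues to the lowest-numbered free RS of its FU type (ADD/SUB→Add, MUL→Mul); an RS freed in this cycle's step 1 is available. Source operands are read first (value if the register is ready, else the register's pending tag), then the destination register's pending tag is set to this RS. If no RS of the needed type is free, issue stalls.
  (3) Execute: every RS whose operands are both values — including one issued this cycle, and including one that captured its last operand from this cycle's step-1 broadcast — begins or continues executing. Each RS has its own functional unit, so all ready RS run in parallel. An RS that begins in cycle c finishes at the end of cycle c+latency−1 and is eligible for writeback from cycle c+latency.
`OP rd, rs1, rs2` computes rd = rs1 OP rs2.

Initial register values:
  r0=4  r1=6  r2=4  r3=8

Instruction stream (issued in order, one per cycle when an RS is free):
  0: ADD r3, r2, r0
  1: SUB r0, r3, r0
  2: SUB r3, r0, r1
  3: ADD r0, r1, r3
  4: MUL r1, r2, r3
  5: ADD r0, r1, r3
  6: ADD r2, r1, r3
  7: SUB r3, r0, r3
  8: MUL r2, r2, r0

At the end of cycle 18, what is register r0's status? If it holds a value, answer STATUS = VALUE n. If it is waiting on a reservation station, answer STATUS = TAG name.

STATUS = VALUE -10

c1: issue ADD r3<-Add1 | r0:4,r1:6,r2:4,r3:Add1
c2: issue SUB r0<-Add2 | r0:Add2,r1:6,r2:4,r3:Add1
c3: stall | r0:Add2,r1:6,r2:4,r3:Add1
c4: CDB Add1=8; issue SUB r3<-Add1 | r0:Add2,r1:6,r2:4,r3:Add1
c5: stall | r0:Add2,r1:6,r2:4,r3:Add1
c6: stall | r0:Add2,r1:6,r2:4,r3:Add1
c7: CDB Add2=4; issue ADD r0<-Add2 | r0:Add2,r1:6,r2:4,r3:Add1
c8: issue MUL r1<-Mul1 | r0:Add2,r1:Mul1,r2:4,r3:Add1
c9: stall | r0:Add2,r1:Mul1,r2:4,r3:Add1
c10: CDB Add1=-2; issue ADD r0<-Add1 | r0:Add1,r1:Mul1,r2:4,r3:-2
c11: stall | r0:Add1,r1:Mul1,r2:4,r3:-2
c12: stall | r0:Add1,r1:Mul1,r2:4,r3:-2
c13: CDB Add2=4; issue ADD r2<-Add2 | r0:Add1,r1:Mul1,r2:Add2,r3:-2
c14: CDB Mul1=-8; stall | r0:Add1,r1:-8,r2:Add2,r3:-2
c15: stall | r0:Add1,r1:-8,r2:Add2,r3:-2
c16: stall | r0:Add1,r1:-8,r2:Add2,r3:-2
c17: CDB Add1=-10; issue SUB r3<-Add1 | r0:-10,r1:-8,r2:Add2,r3:Add1
c18: CDB Add2=-10; issue MUL r2<-Mul1 | r0:-10,r1:-8,r2:Mul1,r3:Add1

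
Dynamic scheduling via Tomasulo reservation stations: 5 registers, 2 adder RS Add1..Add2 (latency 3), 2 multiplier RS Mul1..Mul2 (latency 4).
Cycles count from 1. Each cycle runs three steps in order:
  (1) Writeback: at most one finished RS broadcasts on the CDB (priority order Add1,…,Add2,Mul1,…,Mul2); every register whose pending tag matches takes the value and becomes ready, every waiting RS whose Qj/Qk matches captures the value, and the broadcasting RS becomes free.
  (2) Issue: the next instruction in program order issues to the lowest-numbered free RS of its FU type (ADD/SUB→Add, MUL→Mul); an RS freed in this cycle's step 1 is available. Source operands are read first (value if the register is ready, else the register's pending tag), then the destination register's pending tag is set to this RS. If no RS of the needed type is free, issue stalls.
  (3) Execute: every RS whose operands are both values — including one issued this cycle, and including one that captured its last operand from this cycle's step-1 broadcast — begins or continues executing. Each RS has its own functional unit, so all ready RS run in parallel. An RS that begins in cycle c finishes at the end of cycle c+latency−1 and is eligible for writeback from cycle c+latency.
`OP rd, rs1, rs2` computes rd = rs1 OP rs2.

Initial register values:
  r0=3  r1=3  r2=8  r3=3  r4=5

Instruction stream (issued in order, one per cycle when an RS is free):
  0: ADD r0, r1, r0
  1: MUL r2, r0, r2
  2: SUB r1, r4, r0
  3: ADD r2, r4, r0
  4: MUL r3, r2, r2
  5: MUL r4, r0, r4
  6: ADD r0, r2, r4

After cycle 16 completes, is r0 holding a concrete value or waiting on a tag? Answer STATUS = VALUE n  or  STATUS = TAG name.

  c1: issue ADD r0<-Add1  regs: r0:Add1,r1:3,r2:8,r3:3,r4:5
  c2: issue MUL r2<-Mul1  regs: r0:Add1,r1:3,r2:Mul1,r3:3,r4:5
  c3: issue SUB r1<-Add2  regs: r0:Add1,r1:Add2,r2:Mul1,r3:3,r4:5
  c4: CDB Add1=6; issue ADD r2<-Add1  regs: r0:6,r1:Add2,r2:Add1,r3:3,r4:5
  c5: issue MUL r3<-Mul2  regs: r0:6,r1:Add2,r2:Add1,r3:Mul2,r4:5
  c6: stall  regs: r0:6,r1:Add2,r2:Add1,r3:Mul2,r4:5
  c7: CDB Add1=11; stall  regs: r0:6,r1:Add2,r2:11,r3:Mul2,r4:5
  c8: CDB Add2=-1; stall  regs: r0:6,r1:-1,r2:11,r3:Mul2,r4:5
  c9: CDB Mul1=48; issue MUL r4<-Mul1  regs: r0:6,r1:-1,r2:11,r3:Mul2,r4:Mul1
  c10: issue ADD r0<-Add1  regs: r0:Add1,r1:-1,r2:11,r3:Mul2,r4:Mul1
  c11: CDB Mul2=121  regs: r0:Add1,r1:-1,r2:11,r3:121,r4:Mul1
  c12: -  regs: r0:Add1,r1:-1,r2:11,r3:121,r4:Mul1
  c13: CDB Mul1=30  regs: r0:Add1,r1:-1,r2:11,r3:121,r4:30
  c14: -  regs: r0:Add1,r1:-1,r2:11,r3:121,r4:30
  c15: -  regs: r0:Add1,r1:-1,r2:11,r3:121,r4:30
  c16: CDB Add1=41  regs: r0:41,r1:-1,r2:11,r3:121,r4:30

STATUS = VALUE 41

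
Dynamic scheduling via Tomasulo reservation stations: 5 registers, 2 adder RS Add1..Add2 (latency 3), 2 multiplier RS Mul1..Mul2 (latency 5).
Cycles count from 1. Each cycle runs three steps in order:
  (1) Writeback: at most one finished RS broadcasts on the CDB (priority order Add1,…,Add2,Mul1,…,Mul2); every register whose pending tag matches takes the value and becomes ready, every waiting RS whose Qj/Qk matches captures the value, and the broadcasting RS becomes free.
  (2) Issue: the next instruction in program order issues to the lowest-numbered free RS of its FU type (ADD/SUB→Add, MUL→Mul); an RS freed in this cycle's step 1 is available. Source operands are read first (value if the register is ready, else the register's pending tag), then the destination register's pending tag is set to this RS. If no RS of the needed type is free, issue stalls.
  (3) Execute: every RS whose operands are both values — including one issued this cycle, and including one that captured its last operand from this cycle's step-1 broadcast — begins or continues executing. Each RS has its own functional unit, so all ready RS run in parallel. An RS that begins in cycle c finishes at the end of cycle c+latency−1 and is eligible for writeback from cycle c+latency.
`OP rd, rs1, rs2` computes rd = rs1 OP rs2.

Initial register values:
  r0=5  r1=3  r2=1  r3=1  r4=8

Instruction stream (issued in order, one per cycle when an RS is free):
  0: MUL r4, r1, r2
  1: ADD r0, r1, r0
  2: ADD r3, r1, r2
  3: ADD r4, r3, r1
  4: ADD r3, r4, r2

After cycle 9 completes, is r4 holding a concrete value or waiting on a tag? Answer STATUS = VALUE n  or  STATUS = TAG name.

  c1: issue MUL r4<-Mul1  regs: r0:5,r1:3,r2:1,r3:1,r4:Mul1
  c2: issue ADD r0<-Add1  regs: r0:Add1,r1:3,r2:1,r3:1,r4:Mul1
  c3: issue ADD r3<-Add2  regs: r0:Add1,r1:3,r2:1,r3:Add2,r4:Mul1
  c4: stall  regs: r0:Add1,r1:3,r2:1,r3:Add2,r4:Mul1
  c5: CDB Add1=8; issue ADD r4<-Add1  regs: r0:8,r1:3,r2:1,r3:Add2,r4:Add1
  c6: CDB Add2=4; issue ADD r3<-Add2  regs: r0:8,r1:3,r2:1,r3:Add2,r4:Add1
  c7: CDB Mul1=3  regs: r0:8,r1:3,r2:1,r3:Add2,r4:Add1
  c8: -  regs: r0:8,r1:3,r2:1,r3:Add2,r4:Add1
  c9: CDB Add1=7  regs: r0:8,r1:3,r2:1,r3:Add2,r4:7

STATUS = VALUE 7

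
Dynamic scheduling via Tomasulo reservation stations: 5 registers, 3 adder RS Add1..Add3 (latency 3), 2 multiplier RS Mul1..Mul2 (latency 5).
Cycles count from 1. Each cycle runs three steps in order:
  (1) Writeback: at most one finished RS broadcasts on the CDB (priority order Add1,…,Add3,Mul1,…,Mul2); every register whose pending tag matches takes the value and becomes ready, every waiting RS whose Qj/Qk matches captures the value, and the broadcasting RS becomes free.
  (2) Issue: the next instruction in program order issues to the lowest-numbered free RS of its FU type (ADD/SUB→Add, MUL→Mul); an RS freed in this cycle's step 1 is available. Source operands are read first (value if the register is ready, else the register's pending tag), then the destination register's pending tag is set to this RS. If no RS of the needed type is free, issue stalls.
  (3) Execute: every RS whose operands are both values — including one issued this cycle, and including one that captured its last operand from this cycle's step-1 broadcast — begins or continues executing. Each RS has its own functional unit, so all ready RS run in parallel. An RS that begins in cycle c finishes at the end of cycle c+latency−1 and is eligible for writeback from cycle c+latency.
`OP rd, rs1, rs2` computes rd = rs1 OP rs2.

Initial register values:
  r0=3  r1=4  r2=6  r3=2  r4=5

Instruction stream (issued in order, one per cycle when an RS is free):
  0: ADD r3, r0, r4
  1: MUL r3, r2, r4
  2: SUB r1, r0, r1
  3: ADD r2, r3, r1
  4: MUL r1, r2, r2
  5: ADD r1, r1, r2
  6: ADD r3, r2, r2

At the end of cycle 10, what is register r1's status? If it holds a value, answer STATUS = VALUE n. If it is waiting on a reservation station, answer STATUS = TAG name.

STATUS = TAG Add2

c1: issue ADD r3<-Add1 | r0:3,r1:4,r2:6,r3:Add1,r4:5
c2: issue MUL r3<-Mul1 | r0:3,r1:4,r2:6,r3:Mul1,r4:5
c3: issue SUB r1<-Add2 | r0:3,r1:Add2,r2:6,r3:Mul1,r4:5
c4: CDB Add1=8; issue ADD r2<-Add1 | r0:3,r1:Add2,r2:Add1,r3:Mul1,r4:5
c5: issue MUL r1<-Mul2 | r0:3,r1:Mul2,r2:Add1,r3:Mul1,r4:5
c6: CDB Add2=-1; issue ADD r1<-Add2 | r0:3,r1:Add2,r2:Add1,r3:Mul1,r4:5
c7: CDB Mul1=30; issue ADD r3<-Add3 | r0:3,r1:Add2,r2:Add1,r3:Add3,r4:5
c8: - | r0:3,r1:Add2,r2:Add1,r3:Add3,r4:5
c9: - | r0:3,r1:Add2,r2:Add1,r3:Add3,r4:5
c10: CDB Add1=29 | r0:3,r1:Add2,r2:29,r3:Add3,r4:5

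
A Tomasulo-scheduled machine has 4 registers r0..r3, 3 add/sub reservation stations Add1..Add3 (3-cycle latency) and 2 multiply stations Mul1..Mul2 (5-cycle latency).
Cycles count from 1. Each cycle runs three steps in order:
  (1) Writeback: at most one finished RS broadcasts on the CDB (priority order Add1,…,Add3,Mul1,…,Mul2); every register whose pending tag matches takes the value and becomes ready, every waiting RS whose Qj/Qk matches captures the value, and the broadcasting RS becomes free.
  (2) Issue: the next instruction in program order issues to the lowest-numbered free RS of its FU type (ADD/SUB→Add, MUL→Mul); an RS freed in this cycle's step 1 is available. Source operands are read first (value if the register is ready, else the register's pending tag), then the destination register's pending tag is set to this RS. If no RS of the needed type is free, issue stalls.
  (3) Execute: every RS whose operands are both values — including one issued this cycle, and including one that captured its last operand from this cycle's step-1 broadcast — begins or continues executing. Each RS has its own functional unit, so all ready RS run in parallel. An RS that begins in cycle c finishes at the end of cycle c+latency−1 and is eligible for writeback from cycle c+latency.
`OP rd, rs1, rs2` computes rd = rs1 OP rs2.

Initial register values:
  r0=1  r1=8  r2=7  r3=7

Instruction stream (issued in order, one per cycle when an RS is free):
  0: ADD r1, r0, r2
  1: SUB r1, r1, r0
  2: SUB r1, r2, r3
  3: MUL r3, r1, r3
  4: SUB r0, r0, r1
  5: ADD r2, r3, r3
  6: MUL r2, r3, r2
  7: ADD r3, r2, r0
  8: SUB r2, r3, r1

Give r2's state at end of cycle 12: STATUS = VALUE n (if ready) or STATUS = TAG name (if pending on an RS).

STATUS = TAG Add1

  c1: issue ADD r1<-Add1  regs: r0:1,r1:Add1,r2:7,r3:7
  c2: issue SUB r1<-Add2  regs: r0:1,r1:Add2,r2:7,r3:7
  c3: issue SUB r1<-Add3  regs: r0:1,r1:Add3,r2:7,r3:7
  c4: CDB Add1=8; issue MUL r3<-Mul1  regs: r0:1,r1:Add3,r2:7,r3:Mul1
  c5: issue SUB r0<-Add1  regs: r0:Add1,r1:Add3,r2:7,r3:Mul1
  c6: CDB Add3=0; issue ADD r2<-Add3  regs: r0:Add1,r1:0,r2:Add3,r3:Mul1
  c7: CDB Add2=7; issue MUL r2<-Mul2  regs: r0:Add1,r1:0,r2:Mul2,r3:Mul1
  c8: issue ADD r3<-Add2  regs: r0:Add1,r1:0,r2:Mul2,r3:Add2
  c9: CDB Add1=1; issue SUB r2<-Add1  regs: r0:1,r1:0,r2:Add1,r3:Add2
  c10: -  regs: r0:1,r1:0,r2:Add1,r3:Add2
  c11: CDB Mul1=0  regs: r0:1,r1:0,r2:Add1,r3:Add2
  c12: -  regs: r0:1,r1:0,r2:Add1,r3:Add2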